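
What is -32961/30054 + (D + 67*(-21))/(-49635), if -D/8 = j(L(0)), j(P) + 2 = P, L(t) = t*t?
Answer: -531404707/497243430 ≈ -1.0687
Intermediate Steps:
L(t) = t²
j(P) = -2 + P
D = 16 (D = -8*(-2 + 0²) = -8*(-2 + 0) = -8*(-2) = 16)
-32961/30054 + (D + 67*(-21))/(-49635) = -32961/30054 + (16 + 67*(-21))/(-49635) = -32961*1/30054 + (16 - 1407)*(-1/49635) = -10987/10018 - 1391*(-1/49635) = -10987/10018 + 1391/49635 = -531404707/497243430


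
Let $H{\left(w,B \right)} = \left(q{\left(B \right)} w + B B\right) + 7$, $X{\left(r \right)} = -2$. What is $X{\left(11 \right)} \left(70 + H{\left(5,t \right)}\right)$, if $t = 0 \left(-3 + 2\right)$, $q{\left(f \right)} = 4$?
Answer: $-194$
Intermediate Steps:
$t = 0$ ($t = 0 \left(-1\right) = 0$)
$H{\left(w,B \right)} = 7 + B^{2} + 4 w$ ($H{\left(w,B \right)} = \left(4 w + B B\right) + 7 = \left(4 w + B^{2}\right) + 7 = \left(B^{2} + 4 w\right) + 7 = 7 + B^{2} + 4 w$)
$X{\left(11 \right)} \left(70 + H{\left(5,t \right)}\right) = - 2 \left(70 + \left(7 + 0^{2} + 4 \cdot 5\right)\right) = - 2 \left(70 + \left(7 + 0 + 20\right)\right) = - 2 \left(70 + 27\right) = \left(-2\right) 97 = -194$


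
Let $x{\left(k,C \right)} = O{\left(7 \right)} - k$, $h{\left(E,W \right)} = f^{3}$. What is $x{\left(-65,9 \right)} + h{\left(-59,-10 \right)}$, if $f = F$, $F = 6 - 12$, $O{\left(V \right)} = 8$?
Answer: $-143$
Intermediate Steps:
$F = -6$ ($F = 6 - 12 = -6$)
$f = -6$
$h{\left(E,W \right)} = -216$ ($h{\left(E,W \right)} = \left(-6\right)^{3} = -216$)
$x{\left(k,C \right)} = 8 - k$
$x{\left(-65,9 \right)} + h{\left(-59,-10 \right)} = \left(8 - -65\right) - 216 = \left(8 + 65\right) - 216 = 73 - 216 = -143$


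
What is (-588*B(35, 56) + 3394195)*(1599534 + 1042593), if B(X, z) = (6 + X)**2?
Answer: 6356341946409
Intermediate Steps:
(-588*B(35, 56) + 3394195)*(1599534 + 1042593) = (-588*(6 + 35)**2 + 3394195)*(1599534 + 1042593) = (-588*41**2 + 3394195)*2642127 = (-588*1681 + 3394195)*2642127 = (-988428 + 3394195)*2642127 = 2405767*2642127 = 6356341946409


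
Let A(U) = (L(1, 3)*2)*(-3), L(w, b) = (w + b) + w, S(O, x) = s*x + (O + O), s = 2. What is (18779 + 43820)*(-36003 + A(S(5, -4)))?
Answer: -2255629767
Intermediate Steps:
S(O, x) = 2*O + 2*x (S(O, x) = 2*x + (O + O) = 2*x + 2*O = 2*O + 2*x)
L(w, b) = b + 2*w (L(w, b) = (b + w) + w = b + 2*w)
A(U) = -30 (A(U) = ((3 + 2*1)*2)*(-3) = ((3 + 2)*2)*(-3) = (5*2)*(-3) = 10*(-3) = -30)
(18779 + 43820)*(-36003 + A(S(5, -4))) = (18779 + 43820)*(-36003 - 30) = 62599*(-36033) = -2255629767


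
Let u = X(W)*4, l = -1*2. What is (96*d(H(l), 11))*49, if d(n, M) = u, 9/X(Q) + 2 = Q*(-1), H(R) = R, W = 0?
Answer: -84672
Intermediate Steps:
l = -2
X(Q) = 9/(-2 - Q) (X(Q) = 9/(-2 + Q*(-1)) = 9/(-2 - Q))
u = -18 (u = -9/(2 + 0)*4 = -9/2*4 = -18)
d(n, M) = -18
(96*d(H(l), 11))*49 = (96*(-18))*49 = -1728*49 = -84672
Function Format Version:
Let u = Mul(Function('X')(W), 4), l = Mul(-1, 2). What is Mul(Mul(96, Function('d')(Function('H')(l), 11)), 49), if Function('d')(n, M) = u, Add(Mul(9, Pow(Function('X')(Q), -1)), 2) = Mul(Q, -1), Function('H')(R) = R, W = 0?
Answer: -84672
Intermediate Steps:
l = -2
Function('X')(Q) = Mul(9, Pow(Add(-2, Mul(-1, Q)), -1)) (Function('X')(Q) = Mul(9, Pow(Add(-2, Mul(Q, -1)), -1)) = Mul(9, Pow(Add(-2, Mul(-1, Q)), -1)))
u = -18 (u = Mul(Mul(-9, Pow(Add(2, 0), -1)), 4) = Mul(Mul(-9, Pow(2, -1)), 4) = Mul(Mul(-9, Rational(1, 2)), 4) = Mul(Rational(-9, 2), 4) = -18)
Function('d')(n, M) = -18
Mul(Mul(96, Function('d')(Function('H')(l), 11)), 49) = Mul(Mul(96, -18), 49) = Mul(-1728, 49) = -84672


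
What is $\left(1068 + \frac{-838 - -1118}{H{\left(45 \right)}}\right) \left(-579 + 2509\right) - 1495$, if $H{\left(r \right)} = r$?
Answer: $\frac{18645785}{9} \approx 2.0718 \cdot 10^{6}$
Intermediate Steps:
$\left(1068 + \frac{-838 - -1118}{H{\left(45 \right)}}\right) \left(-579 + 2509\right) - 1495 = \left(1068 + \frac{-838 - -1118}{45}\right) \left(-579 + 2509\right) - 1495 = \left(1068 + \left(-838 + 1118\right) \frac{1}{45}\right) 1930 - 1495 = \left(1068 + 280 \cdot \frac{1}{45}\right) 1930 - 1495 = \left(1068 + \frac{56}{9}\right) 1930 - 1495 = \frac{9668}{9} \cdot 1930 - 1495 = \frac{18659240}{9} - 1495 = \frac{18645785}{9}$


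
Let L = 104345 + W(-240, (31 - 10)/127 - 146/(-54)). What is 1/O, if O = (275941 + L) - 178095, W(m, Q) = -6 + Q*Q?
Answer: 11758041/2377396305829 ≈ 4.9458e-6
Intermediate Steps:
W(m, Q) = -6 + Q²
L = 1226919026143/11758041 (L = 104345 + (-6 + ((31 - 10)/127 - 146/(-54))²) = 104345 + (-6 + (21*(1/127) - 146*(-1/54))²) = 104345 + (-6 + (21/127 + 73/27)²) = 104345 + (-6 + (9838/3429)²) = 104345 + (-6 + 96786244/11758041) = 104345 + 26237998/11758041 = 1226919026143/11758041 ≈ 1.0435e+5)
O = 2377396305829/11758041 (O = (275941 + 1226919026143/11758041) - 178095 = 4471444617724/11758041 - 178095 = 2377396305829/11758041 ≈ 2.0219e+5)
1/O = 1/(2377396305829/11758041) = 11758041/2377396305829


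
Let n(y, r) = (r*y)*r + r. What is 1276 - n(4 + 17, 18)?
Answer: -5546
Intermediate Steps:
n(y, r) = r + y*r² (n(y, r) = y*r² + r = r + y*r²)
1276 - n(4 + 17, 18) = 1276 - 18*(1 + 18*(4 + 17)) = 1276 - 18*(1 + 18*21) = 1276 - 18*(1 + 378) = 1276 - 18*379 = 1276 - 1*6822 = 1276 - 6822 = -5546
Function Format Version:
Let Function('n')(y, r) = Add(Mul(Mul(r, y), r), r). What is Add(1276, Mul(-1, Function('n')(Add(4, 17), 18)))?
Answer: -5546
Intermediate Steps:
Function('n')(y, r) = Add(r, Mul(y, Pow(r, 2))) (Function('n')(y, r) = Add(Mul(y, Pow(r, 2)), r) = Add(r, Mul(y, Pow(r, 2))))
Add(1276, Mul(-1, Function('n')(Add(4, 17), 18))) = Add(1276, Mul(-1, Mul(18, Add(1, Mul(18, Add(4, 17)))))) = Add(1276, Mul(-1, Mul(18, Add(1, Mul(18, 21))))) = Add(1276, Mul(-1, Mul(18, Add(1, 378)))) = Add(1276, Mul(-1, Mul(18, 379))) = Add(1276, Mul(-1, 6822)) = Add(1276, -6822) = -5546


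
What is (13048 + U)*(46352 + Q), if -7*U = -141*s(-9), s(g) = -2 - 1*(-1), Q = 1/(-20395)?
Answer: 17242221122321/28553 ≈ 6.0387e+8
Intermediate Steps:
Q = -1/20395 ≈ -4.9032e-5
s(g) = -1 (s(g) = -2 + 1 = -1)
U = -141/7 (U = -(-141)*(-1)/7 = -1/7*141 = -141/7 ≈ -20.143)
(13048 + U)*(46352 + Q) = (13048 - 141/7)*(46352 - 1/20395) = (91195/7)*(945349039/20395) = 17242221122321/28553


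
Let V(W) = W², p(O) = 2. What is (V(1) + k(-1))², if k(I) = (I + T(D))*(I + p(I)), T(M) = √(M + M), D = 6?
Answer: 12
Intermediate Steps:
T(M) = √2*√M (T(M) = √(2*M) = √2*√M)
k(I) = (2 + I)*(I + 2*√3) (k(I) = (I + √2*√6)*(I + 2) = (I + 2*√3)*(2 + I) = (2 + I)*(I + 2*√3))
(V(1) + k(-1))² = (1² + ((-1)² + 2*(-1) + 4*√3 + 2*(-1)*√3))² = (1 + (1 - 2 + 4*√3 - 2*√3))² = (1 + (-1 + 2*√3))² = (2*√3)² = 12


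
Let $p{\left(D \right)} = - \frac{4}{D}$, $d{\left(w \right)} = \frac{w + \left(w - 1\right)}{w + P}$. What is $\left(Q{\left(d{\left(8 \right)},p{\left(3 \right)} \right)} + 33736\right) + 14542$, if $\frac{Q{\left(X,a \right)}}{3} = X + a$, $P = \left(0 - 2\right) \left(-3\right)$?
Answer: $\frac{675881}{14} \approx 48277.0$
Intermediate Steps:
$P = 6$ ($P = \left(-2\right) \left(-3\right) = 6$)
$d{\left(w \right)} = \frac{-1 + 2 w}{6 + w}$ ($d{\left(w \right)} = \frac{w + \left(w - 1\right)}{w + 6} = \frac{w + \left(w - 1\right)}{6 + w} = \frac{w + \left(-1 + w\right)}{6 + w} = \frac{-1 + 2 w}{6 + w}$)
$Q{\left(X,a \right)} = 3 X + 3 a$ ($Q{\left(X,a \right)} = 3 \left(X + a\right) = 3 X + 3 a$)
$\left(Q{\left(d{\left(8 \right)},p{\left(3 \right)} \right)} + 33736\right) + 14542 = \left(\left(3 \frac{-1 + 2 \cdot 8}{6 + 8} + 3 \left(- \frac{4}{3}\right)\right) + 33736\right) + 14542 = \left(\left(3 \frac{-1 + 16}{14} + 3 \left(\left(-4\right) \frac{1}{3}\right)\right) + 33736\right) + 14542 = \left(\left(3 \cdot \frac{1}{14} \cdot 15 + 3 \left(- \frac{4}{3}\right)\right) + 33736\right) + 14542 = \left(\left(3 \cdot \frac{15}{14} - 4\right) + 33736\right) + 14542 = \left(\left(\frac{45}{14} - 4\right) + 33736\right) + 14542 = \left(- \frac{11}{14} + 33736\right) + 14542 = \frac{472293}{14} + 14542 = \frac{675881}{14}$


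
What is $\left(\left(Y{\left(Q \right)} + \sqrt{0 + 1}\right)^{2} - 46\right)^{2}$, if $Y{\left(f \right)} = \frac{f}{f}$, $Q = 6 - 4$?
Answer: $1764$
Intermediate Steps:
$Q = 2$ ($Q = 6 - 4 = 2$)
$Y{\left(f \right)} = 1$
$\left(\left(Y{\left(Q \right)} + \sqrt{0 + 1}\right)^{2} - 46\right)^{2} = \left(\left(1 + \sqrt{0 + 1}\right)^{2} - 46\right)^{2} = \left(\left(1 + \sqrt{1}\right)^{2} - 46\right)^{2} = \left(\left(1 + 1\right)^{2} - 46\right)^{2} = \left(2^{2} - 46\right)^{2} = \left(4 - 46\right)^{2} = \left(-42\right)^{2} = 1764$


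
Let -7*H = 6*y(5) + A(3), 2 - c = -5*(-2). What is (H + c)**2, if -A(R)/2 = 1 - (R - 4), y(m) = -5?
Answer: 484/49 ≈ 9.8775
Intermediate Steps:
A(R) = -10 + 2*R (A(R) = -2*(1 - (R - 4)) = -2*(1 - (-4 + R)) = -2*(1 + (4 - R)) = -2*(5 - R) = -10 + 2*R)
c = -8 (c = 2 - (-5)*(-2) = 2 - 1*10 = 2 - 10 = -8)
H = 34/7 (H = -(6*(-5) + (-10 + 2*3))/7 = -(-30 + (-10 + 6))/7 = -(-30 - 4)/7 = -1/7*(-34) = 34/7 ≈ 4.8571)
(H + c)**2 = (34/7 - 8)**2 = (-22/7)**2 = 484/49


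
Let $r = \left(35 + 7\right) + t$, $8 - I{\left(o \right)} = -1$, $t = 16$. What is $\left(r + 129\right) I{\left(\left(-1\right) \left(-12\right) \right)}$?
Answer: $1683$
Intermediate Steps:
$I{\left(o \right)} = 9$ ($I{\left(o \right)} = 8 - -1 = 8 + 1 = 9$)
$r = 58$ ($r = \left(35 + 7\right) + 16 = 42 + 16 = 58$)
$\left(r + 129\right) I{\left(\left(-1\right) \left(-12\right) \right)} = \left(58 + 129\right) 9 = 187 \cdot 9 = 1683$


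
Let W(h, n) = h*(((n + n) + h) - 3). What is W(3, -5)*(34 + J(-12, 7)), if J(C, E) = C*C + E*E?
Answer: -6810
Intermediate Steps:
J(C, E) = C² + E²
W(h, n) = h*(-3 + h + 2*n) (W(h, n) = h*((2*n + h) - 3) = h*((h + 2*n) - 3) = h*(-3 + h + 2*n))
W(3, -5)*(34 + J(-12, 7)) = (3*(-3 + 3 + 2*(-5)))*(34 + ((-12)² + 7²)) = (3*(-3 + 3 - 10))*(34 + (144 + 49)) = (3*(-10))*(34 + 193) = -30*227 = -6810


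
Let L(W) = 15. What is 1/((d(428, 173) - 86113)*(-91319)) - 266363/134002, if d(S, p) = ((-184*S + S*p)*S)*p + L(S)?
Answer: -2120355249068127562/1066709130343297375 ≈ -1.9878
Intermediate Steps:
d(S, p) = 15 + S*p*(-184*S + S*p) (d(S, p) = ((-184*S + S*p)*S)*p + 15 = (S*(-184*S + S*p))*p + 15 = S*p*(-184*S + S*p) + 15 = 15 + S*p*(-184*S + S*p))
1/((d(428, 173) - 86113)*(-91319)) - 266363/134002 = 1/(((15 + 428²*173² - 184*173*428²) - 86113)*(-91319)) - 266363/134002 = -1/91319/((15 + 183184*29929 - 184*173*183184) - 86113) - 266363*1/134002 = -1/91319/((15 + 5482513936 - 5831113088) - 86113) - 266363/134002 = -1/91319/(-348599137 - 86113) - 266363/134002 = -1/91319/(-348685250) - 266363/134002 = -1/348685250*(-1/91319) - 266363/134002 = 1/31841588344750 - 266363/134002 = -2120355249068127562/1066709130343297375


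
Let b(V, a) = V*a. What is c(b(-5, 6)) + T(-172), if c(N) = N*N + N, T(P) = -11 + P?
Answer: 687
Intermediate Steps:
c(N) = N + N**2 (c(N) = N**2 + N = N + N**2)
c(b(-5, 6)) + T(-172) = (-5*6)*(1 - 5*6) + (-11 - 172) = -30*(1 - 30) - 183 = -30*(-29) - 183 = 870 - 183 = 687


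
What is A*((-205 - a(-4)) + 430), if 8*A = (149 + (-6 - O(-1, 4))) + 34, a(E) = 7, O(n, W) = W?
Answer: 18857/4 ≈ 4714.3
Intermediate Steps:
A = 173/8 (A = ((149 + (-6 - 1*4)) + 34)/8 = ((149 + (-6 - 4)) + 34)/8 = ((149 - 10) + 34)/8 = (139 + 34)/8 = (⅛)*173 = 173/8 ≈ 21.625)
A*((-205 - a(-4)) + 430) = 173*((-205 - 1*7) + 430)/8 = 173*((-205 - 7) + 430)/8 = 173*(-212 + 430)/8 = (173/8)*218 = 18857/4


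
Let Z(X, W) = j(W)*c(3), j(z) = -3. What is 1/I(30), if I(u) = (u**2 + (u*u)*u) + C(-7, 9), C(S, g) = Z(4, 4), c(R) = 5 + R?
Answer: 1/27876 ≈ 3.5873e-5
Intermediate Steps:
Z(X, W) = -24 (Z(X, W) = -3*(5 + 3) = -3*8 = -24)
C(S, g) = -24
I(u) = -24 + u**2 + u**3 (I(u) = (u**2 + (u*u)*u) - 24 = (u**2 + u**2*u) - 24 = (u**2 + u**3) - 24 = -24 + u**2 + u**3)
1/I(30) = 1/(-24 + 30**2 + 30**3) = 1/(-24 + 900 + 27000) = 1/27876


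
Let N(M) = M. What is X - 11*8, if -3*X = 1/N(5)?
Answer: -1321/15 ≈ -88.067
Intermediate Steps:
X = -1/15 (X = -⅓/5 = -⅓*⅕ = -1/15 ≈ -0.066667)
X - 11*8 = -1/15 - 11*8 = -1/15 - 88 = -1321/15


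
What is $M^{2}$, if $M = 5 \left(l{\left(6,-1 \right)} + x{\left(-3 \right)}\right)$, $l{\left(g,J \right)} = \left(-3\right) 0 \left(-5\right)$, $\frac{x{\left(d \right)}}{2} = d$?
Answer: $900$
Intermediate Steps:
$x{\left(d \right)} = 2 d$
$l{\left(g,J \right)} = 0$ ($l{\left(g,J \right)} = 0 \left(-5\right) = 0$)
$M = -30$ ($M = 5 \left(0 + 2 \left(-3\right)\right) = 5 \left(0 - 6\right) = 5 \left(-6\right) = -30$)
$M^{2} = \left(-30\right)^{2} = 900$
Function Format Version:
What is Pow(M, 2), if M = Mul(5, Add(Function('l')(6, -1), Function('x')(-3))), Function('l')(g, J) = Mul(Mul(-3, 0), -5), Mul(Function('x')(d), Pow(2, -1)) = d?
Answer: 900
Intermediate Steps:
Function('x')(d) = Mul(2, d)
Function('l')(g, J) = 0 (Function('l')(g, J) = Mul(0, -5) = 0)
M = -30 (M = Mul(5, Add(0, Mul(2, -3))) = Mul(5, Add(0, -6)) = Mul(5, -6) = -30)
Pow(M, 2) = Pow(-30, 2) = 900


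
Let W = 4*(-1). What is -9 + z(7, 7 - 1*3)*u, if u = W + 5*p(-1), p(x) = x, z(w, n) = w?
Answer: -72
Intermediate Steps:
W = -4
u = -9 (u = -4 + 5*(-1) = -4 - 5 = -9)
-9 + z(7, 7 - 1*3)*u = -9 + 7*(-9) = -9 - 63 = -72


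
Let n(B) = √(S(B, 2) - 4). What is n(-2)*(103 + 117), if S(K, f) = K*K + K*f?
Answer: 440*I ≈ 440.0*I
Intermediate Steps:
S(K, f) = K² + K*f
n(B) = √(-4 + B*(2 + B)) (n(B) = √(B*(B + 2) - 4) = √(B*(2 + B) - 4) = √(-4 + B*(2 + B)))
n(-2)*(103 + 117) = √(-4 - 2*(2 - 2))*(103 + 117) = √(-4 - 2*0)*220 = √(-4 + 0)*220 = √(-4)*220 = (2*I)*220 = 440*I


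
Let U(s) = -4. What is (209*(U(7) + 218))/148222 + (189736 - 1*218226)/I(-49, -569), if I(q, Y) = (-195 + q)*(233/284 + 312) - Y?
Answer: 135099687558/199317903061 ≈ 0.67781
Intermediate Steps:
I(q, Y) = -17323995/284 - Y + 88841*q/284 (I(q, Y) = (-195 + q)*(233*(1/284) + 312) - Y = (-195 + q)*(233/284 + 312) - Y = (-195 + q)*(88841/284) - Y = (-17323995/284 + 88841*q/284) - Y = -17323995/284 - Y + 88841*q/284)
(209*(U(7) + 218))/148222 + (189736 - 1*218226)/I(-49, -569) = (209*(-4 + 218))/148222 + (189736 - 1*218226)/(-17323995/284 - 1*(-569) + (88841/284)*(-49)) = (209*214)*(1/148222) + (189736 - 218226)/(-17323995/284 + 569 - 4353209/284) = 44726*(1/148222) - 28490/(-5378902/71) = 22363/74111 - 28490*(-71/5378902) = 22363/74111 + 1011395/2689451 = 135099687558/199317903061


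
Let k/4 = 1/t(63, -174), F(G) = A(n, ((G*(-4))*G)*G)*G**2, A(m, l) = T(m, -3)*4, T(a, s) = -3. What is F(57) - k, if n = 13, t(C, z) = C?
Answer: -2456248/63 ≈ -38988.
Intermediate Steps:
A(m, l) = -12 (A(m, l) = -3*4 = -12)
F(G) = -12*G**2
k = 4/63 ≈ 0.063492
F(57) - k = -12*57**2 - 1*4/63 = -12*3249 - 4/63 = -38988 - 4/63 = -2456248/63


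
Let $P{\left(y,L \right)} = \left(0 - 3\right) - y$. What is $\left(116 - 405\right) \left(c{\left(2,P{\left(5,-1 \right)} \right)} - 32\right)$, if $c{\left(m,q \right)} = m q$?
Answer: $13872$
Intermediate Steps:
$P{\left(y,L \right)} = -3 - y$
$\left(116 - 405\right) \left(c{\left(2,P{\left(5,-1 \right)} \right)} - 32\right) = \left(116 - 405\right) \left(2 \left(-3 - 5\right) - 32\right) = - 289 \left(2 \left(-3 - 5\right) - 32\right) = - 289 \left(2 \left(-8\right) - 32\right) = - 289 \left(-16 - 32\right) = \left(-289\right) \left(-48\right) = 13872$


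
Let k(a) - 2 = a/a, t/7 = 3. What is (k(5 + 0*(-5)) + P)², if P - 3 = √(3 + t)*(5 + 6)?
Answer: 2940 + 264*√6 ≈ 3586.7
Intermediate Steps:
t = 21 (t = 7*3 = 21)
k(a) = 3 (k(a) = 2 + a/a = 2 + 1 = 3)
P = 3 + 22*√6 (P = 3 + √(3 + 21)*(5 + 6) = 3 + √24*11 = 3 + (2*√6)*11 = 3 + 22*√6 ≈ 56.889)
(k(5 + 0*(-5)) + P)² = (3 + (3 + 22*√6))² = (6 + 22*√6)²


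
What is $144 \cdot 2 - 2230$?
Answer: $-1942$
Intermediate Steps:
$144 \cdot 2 - 2230 = 288 - 2230 = -1942$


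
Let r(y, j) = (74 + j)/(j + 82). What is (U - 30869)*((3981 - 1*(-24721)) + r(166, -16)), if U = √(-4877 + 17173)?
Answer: -29238962455/33 + 1894390*√3074/33 ≈ -8.8285e+8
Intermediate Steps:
r(y, j) = (74 + j)/(82 + j)
U = 2*√3074 (U = √12296 = 2*√3074 ≈ 110.89)
(U - 30869)*((3981 - 1*(-24721)) + r(166, -16)) = (2*√3074 - 30869)*((3981 - 1*(-24721)) + (74 - 16)/(82 - 16)) = (-30869 + 2*√3074)*((3981 + 24721) + 58/66) = (-30869 + 2*√3074)*(28702 + (1/66)*58) = (-30869 + 2*√3074)*(28702 + 29/33) = (-30869 + 2*√3074)*(947195/33) = -29238962455/33 + 1894390*√3074/33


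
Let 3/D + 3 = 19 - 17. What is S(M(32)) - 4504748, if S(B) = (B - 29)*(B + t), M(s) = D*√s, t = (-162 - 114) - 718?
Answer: -4475634 + 12276*√2 ≈ -4.4583e+6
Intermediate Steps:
t = -994 (t = -276 - 718 = -994)
D = -3 (D = 3/(-3 + (19 - 17)) = 3/(-3 + 2) = 3/(-1) = 3*(-1) = -3)
M(s) = -3*√s
S(B) = (-994 + B)*(-29 + B) (S(B) = (B - 29)*(B - 994) = (-29 + B)*(-994 + B) = (-994 + B)*(-29 + B))
S(M(32)) - 4504748 = (28826 + (-12*√2)² - (-3069)*√32) - 4504748 = (28826 + (-12*√2)² - (-3069)*4*√2) - 4504748 = (28826 + (-12*√2)² - (-12276)*√2) - 4504748 = (28826 + 288 + 12276*√2) - 4504748 = (29114 + 12276*√2) - 4504748 = -4475634 + 12276*√2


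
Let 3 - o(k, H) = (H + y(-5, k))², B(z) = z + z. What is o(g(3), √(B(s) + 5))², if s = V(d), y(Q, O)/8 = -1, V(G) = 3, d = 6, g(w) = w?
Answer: 8000 - 2304*√11 ≈ 358.50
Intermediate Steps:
y(Q, O) = -8 (y(Q, O) = 8*(-1) = -8)
s = 3
B(z) = 2*z
o(k, H) = 3 - (-8 + H)² (o(k, H) = 3 - (H - 8)² = 3 - (-8 + H)²)
o(g(3), √(B(s) + 5))² = (3 - (-8 + √(2*3 + 5))²)² = (3 - (-8 + √(6 + 5))²)² = (3 - (-8 + √11)²)²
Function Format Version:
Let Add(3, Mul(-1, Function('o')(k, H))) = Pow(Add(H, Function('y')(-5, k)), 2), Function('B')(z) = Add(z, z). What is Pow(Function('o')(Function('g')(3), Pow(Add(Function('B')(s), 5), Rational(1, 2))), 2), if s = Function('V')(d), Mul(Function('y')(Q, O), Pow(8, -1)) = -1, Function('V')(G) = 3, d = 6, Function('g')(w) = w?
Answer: Add(8000, Mul(-2304, Pow(11, Rational(1, 2)))) ≈ 358.50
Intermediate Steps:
Function('y')(Q, O) = -8 (Function('y')(Q, O) = Mul(8, -1) = -8)
s = 3
Function('B')(z) = Mul(2, z)
Function('o')(k, H) = Add(3, Mul(-1, Pow(Add(-8, H), 2))) (Function('o')(k, H) = Add(3, Mul(-1, Pow(Add(H, -8), 2))) = Add(3, Mul(-1, Pow(Add(-8, H), 2))))
Pow(Function('o')(Function('g')(3), Pow(Add(Function('B')(s), 5), Rational(1, 2))), 2) = Pow(Add(3, Mul(-1, Pow(Add(-8, Pow(Add(Mul(2, 3), 5), Rational(1, 2))), 2))), 2) = Pow(Add(3, Mul(-1, Pow(Add(-8, Pow(Add(6, 5), Rational(1, 2))), 2))), 2) = Pow(Add(3, Mul(-1, Pow(Add(-8, Pow(11, Rational(1, 2))), 2))), 2)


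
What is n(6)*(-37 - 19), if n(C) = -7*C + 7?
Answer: 1960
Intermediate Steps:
n(C) = 7 - 7*C
n(6)*(-37 - 19) = (7 - 7*6)*(-37 - 19) = (7 - 42)*(-56) = -35*(-56) = 1960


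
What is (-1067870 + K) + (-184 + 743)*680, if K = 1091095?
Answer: 403345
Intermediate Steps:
(-1067870 + K) + (-184 + 743)*680 = (-1067870 + 1091095) + (-184 + 743)*680 = 23225 + 559*680 = 23225 + 380120 = 403345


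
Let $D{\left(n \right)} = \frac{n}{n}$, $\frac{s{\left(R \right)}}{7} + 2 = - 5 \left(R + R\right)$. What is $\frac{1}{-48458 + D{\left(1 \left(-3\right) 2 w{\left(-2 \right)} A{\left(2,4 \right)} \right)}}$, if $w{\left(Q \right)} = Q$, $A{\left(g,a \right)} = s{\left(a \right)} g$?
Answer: $- \frac{1}{48457} \approx -2.0637 \cdot 10^{-5}$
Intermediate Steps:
$s{\left(R \right)} = -14 - 70 R$ ($s{\left(R \right)} = -14 + 7 \left(- 5 \left(R + R\right)\right) = -14 + 7 \left(- 5 \cdot 2 R\right) = -14 + 7 \left(- 10 R\right) = -14 - 70 R$)
$A{\left(g,a \right)} = g \left(-14 - 70 a\right)$ ($A{\left(g,a \right)} = \left(-14 - 70 a\right) g = g \left(-14 - 70 a\right)$)
$D{\left(n \right)} = 1$
$\frac{1}{-48458 + D{\left(1 \left(-3\right) 2 w{\left(-2 \right)} A{\left(2,4 \right)} \right)}} = \frac{1}{-48458 + 1} = \frac{1}{-48457} = - \frac{1}{48457}$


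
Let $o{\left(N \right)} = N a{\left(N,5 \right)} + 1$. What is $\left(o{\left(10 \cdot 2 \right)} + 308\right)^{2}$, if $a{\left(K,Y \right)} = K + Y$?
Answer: $654481$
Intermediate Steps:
$o{\left(N \right)} = 1 + N \left(5 + N\right)$ ($o{\left(N \right)} = N \left(N + 5\right) + 1 = N \left(5 + N\right) + 1 = 1 + N \left(5 + N\right)$)
$\left(o{\left(10 \cdot 2 \right)} + 308\right)^{2} = \left(\left(1 + 10 \cdot 2 \left(5 + 10 \cdot 2\right)\right) + 308\right)^{2} = \left(\left(1 + 20 \left(5 + 20\right)\right) + 308\right)^{2} = \left(\left(1 + 20 \cdot 25\right) + 308\right)^{2} = \left(\left(1 + 500\right) + 308\right)^{2} = \left(501 + 308\right)^{2} = 809^{2} = 654481$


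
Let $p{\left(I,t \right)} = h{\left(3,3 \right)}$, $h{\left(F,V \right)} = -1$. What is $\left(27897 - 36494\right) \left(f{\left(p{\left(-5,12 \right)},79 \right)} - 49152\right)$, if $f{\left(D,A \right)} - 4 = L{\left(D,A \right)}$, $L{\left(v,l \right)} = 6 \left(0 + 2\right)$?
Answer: $422422192$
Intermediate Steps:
$L{\left(v,l \right)} = 12$ ($L{\left(v,l \right)} = 6 \cdot 2 = 12$)
$p{\left(I,t \right)} = -1$
$f{\left(D,A \right)} = 16$ ($f{\left(D,A \right)} = 4 + 12 = 16$)
$\left(27897 - 36494\right) \left(f{\left(p{\left(-5,12 \right)},79 \right)} - 49152\right) = \left(27897 - 36494\right) \left(16 - 49152\right) = \left(-8597\right) \left(-49136\right) = 422422192$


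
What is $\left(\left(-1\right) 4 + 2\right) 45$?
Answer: $-90$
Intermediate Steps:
$\left(\left(-1\right) 4 + 2\right) 45 = \left(-4 + 2\right) 45 = \left(-2\right) 45 = -90$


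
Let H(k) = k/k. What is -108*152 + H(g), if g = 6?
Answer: -16415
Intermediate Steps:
H(k) = 1
-108*152 + H(g) = -108*152 + 1 = -16416 + 1 = -16415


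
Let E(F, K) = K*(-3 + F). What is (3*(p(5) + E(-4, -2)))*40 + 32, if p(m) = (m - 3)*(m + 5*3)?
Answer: 6512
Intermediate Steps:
p(m) = (-3 + m)*(15 + m) (p(m) = (-3 + m)*(m + 15) = (-3 + m)*(15 + m))
(3*(p(5) + E(-4, -2)))*40 + 32 = (3*((-45 + 5**2 + 12*5) - 2*(-3 - 4)))*40 + 32 = (3*((-45 + 25 + 60) - 2*(-7)))*40 + 32 = (3*(40 + 14))*40 + 32 = (3*54)*40 + 32 = 162*40 + 32 = 6480 + 32 = 6512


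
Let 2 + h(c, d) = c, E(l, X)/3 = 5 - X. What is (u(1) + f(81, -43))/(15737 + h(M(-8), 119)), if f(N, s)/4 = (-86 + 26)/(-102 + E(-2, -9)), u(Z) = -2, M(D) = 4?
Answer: 2/15739 ≈ 0.00012707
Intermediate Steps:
E(l, X) = 15 - 3*X (E(l, X) = 3*(5 - X) = 15 - 3*X)
h(c, d) = -2 + c
f(N, s) = 4 (f(N, s) = 4*((-86 + 26)/(-102 + (15 - 3*(-9)))) = 4*(-60/(-102 + (15 + 27))) = 4*(-60/(-102 + 42)) = 4*(-60/(-60)) = 4*(-60*(-1/60)) = 4*1 = 4)
(u(1) + f(81, -43))/(15737 + h(M(-8), 119)) = (-2 + 4)/(15737 + (-2 + 4)) = 2/(15737 + 2) = 2/15739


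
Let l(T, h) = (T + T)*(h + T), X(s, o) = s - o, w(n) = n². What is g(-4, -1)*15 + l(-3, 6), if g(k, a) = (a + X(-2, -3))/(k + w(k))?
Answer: -18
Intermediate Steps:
g(k, a) = (1 + a)/(k + k²) (g(k, a) = (a + (-2 - 1*(-3)))/(k + k²) = (a + (-2 + 3))/(k + k²) = (a + 1)/(k + k²) = (1 + a)/(k + k²))
l(T, h) = 2*T*(T + h) (l(T, h) = (2*T)*(T + h) = 2*T*(T + h))
g(-4, -1)*15 + l(-3, 6) = ((1 - 1)/((-4)*(1 - 4)))*15 + 2*(-3)*(-3 + 6) = -¼*0/(-3)*15 + 2*(-3)*3 = -¼*(-⅓)*0*15 - 18 = 0*15 - 18 = 0 - 18 = -18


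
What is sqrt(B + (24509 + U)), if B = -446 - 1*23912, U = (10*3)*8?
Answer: sqrt(391) ≈ 19.774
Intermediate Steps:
U = 240 (U = 30*8 = 240)
B = -24358 (B = -446 - 23912 = -24358)
sqrt(B + (24509 + U)) = sqrt(-24358 + (24509 + 240)) = sqrt(-24358 + 24749) = sqrt(391)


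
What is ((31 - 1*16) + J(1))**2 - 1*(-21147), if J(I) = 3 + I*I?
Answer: 21508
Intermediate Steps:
J(I) = 3 + I**2
((31 - 1*16) + J(1))**2 - 1*(-21147) = ((31 - 1*16) + (3 + 1**2))**2 - 1*(-21147) = ((31 - 16) + (3 + 1))**2 + 21147 = (15 + 4)**2 + 21147 = 19**2 + 21147 = 361 + 21147 = 21508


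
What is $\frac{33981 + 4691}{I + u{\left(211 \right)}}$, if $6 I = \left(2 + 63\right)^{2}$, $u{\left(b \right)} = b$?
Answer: $\frac{232032}{5491} \approx 42.257$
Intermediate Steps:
$I = \frac{4225}{6}$ ($I = \frac{\left(2 + 63\right)^{2}}{6} = \frac{65^{2}}{6} = \frac{1}{6} \cdot 4225 = \frac{4225}{6} \approx 704.17$)
$\frac{33981 + 4691}{I + u{\left(211 \right)}} = \frac{33981 + 4691}{\frac{4225}{6} + 211} = \frac{38672}{\frac{5491}{6}} = 38672 \cdot \frac{6}{5491} = \frac{232032}{5491}$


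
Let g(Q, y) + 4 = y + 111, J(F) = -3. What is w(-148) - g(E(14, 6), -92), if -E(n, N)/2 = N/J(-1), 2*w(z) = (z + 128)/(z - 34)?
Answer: -1360/91 ≈ -14.945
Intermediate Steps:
w(z) = (128 + z)/(2*(-34 + z)) (w(z) = ((z + 128)/(z - 34))/2 = ((128 + z)/(-34 + z))/2 = (128 + z)/(2*(-34 + z)))
E(n, N) = 2*N/3 (E(n, N) = -2*N/(-3) = -2*N*(-1)/3 = -(-2)*N/3 = 2*N/3)
g(Q, y) = 107 + y (g(Q, y) = -4 + (y + 111) = -4 + (111 + y) = 107 + y)
w(-148) - g(E(14, 6), -92) = (128 - 148)/(2*(-34 - 148)) - (107 - 92) = (½)*(-20)/(-182) - 1*15 = (½)*(-1/182)*(-20) - 15 = 5/91 - 15 = -1360/91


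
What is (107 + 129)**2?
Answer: 55696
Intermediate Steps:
(107 + 129)**2 = 236**2 = 55696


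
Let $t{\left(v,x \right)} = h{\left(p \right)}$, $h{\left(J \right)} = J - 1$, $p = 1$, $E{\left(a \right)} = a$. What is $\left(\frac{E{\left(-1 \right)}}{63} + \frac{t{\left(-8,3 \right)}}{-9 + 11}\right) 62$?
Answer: $- \frac{62}{63} \approx -0.98413$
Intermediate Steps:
$h{\left(J \right)} = -1 + J$ ($h{\left(J \right)} = J - 1 = -1 + J$)
$t{\left(v,x \right)} = 0$ ($t{\left(v,x \right)} = -1 + 1 = 0$)
$\left(\frac{E{\left(-1 \right)}}{63} + \frac{t{\left(-8,3 \right)}}{-9 + 11}\right) 62 = \left(- \frac{1}{63} + \frac{0}{-9 + 11}\right) 62 = \left(\left(-1\right) \frac{1}{63} + \frac{0}{2}\right) 62 = \left(- \frac{1}{63} + 0 \cdot \frac{1}{2}\right) 62 = \left(- \frac{1}{63} + 0\right) 62 = \left(- \frac{1}{63}\right) 62 = - \frac{62}{63}$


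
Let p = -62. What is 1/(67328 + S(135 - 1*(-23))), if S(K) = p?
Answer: 1/67266 ≈ 1.4866e-5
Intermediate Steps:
S(K) = -62
1/(67328 + S(135 - 1*(-23))) = 1/(67328 - 62) = 1/67266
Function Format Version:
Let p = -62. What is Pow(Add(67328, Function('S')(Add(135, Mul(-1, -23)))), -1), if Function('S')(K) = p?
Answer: Rational(1, 67266) ≈ 1.4866e-5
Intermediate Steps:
Function('S')(K) = -62
Pow(Add(67328, Function('S')(Add(135, Mul(-1, -23)))), -1) = Pow(Add(67328, -62), -1) = Pow(67266, -1) = Rational(1, 67266)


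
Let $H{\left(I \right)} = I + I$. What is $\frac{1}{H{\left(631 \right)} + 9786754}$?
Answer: $\frac{1}{9788016} \approx 1.0217 \cdot 10^{-7}$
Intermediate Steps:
$H{\left(I \right)} = 2 I$
$\frac{1}{H{\left(631 \right)} + 9786754} = \frac{1}{2 \cdot 631 + 9786754} = \frac{1}{1262 + 9786754} = \frac{1}{9788016}$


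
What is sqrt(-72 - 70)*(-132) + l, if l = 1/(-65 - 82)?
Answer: -1/147 - 132*I*sqrt(142) ≈ -0.0068027 - 1573.0*I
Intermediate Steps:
l = -1/147 (l = 1/(-147) = -1/147 ≈ -0.0068027)
sqrt(-72 - 70)*(-132) + l = sqrt(-72 - 70)*(-132) - 1/147 = sqrt(-142)*(-132) - 1/147 = (I*sqrt(142))*(-132) - 1/147 = -132*I*sqrt(142) - 1/147 = -1/147 - 132*I*sqrt(142)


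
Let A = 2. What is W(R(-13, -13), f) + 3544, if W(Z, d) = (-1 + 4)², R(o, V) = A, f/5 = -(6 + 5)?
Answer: 3553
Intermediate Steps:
f = -55 (f = 5*(-(6 + 5)) = 5*(-1*11) = 5*(-11) = -55)
R(o, V) = 2
W(Z, d) = 9 (W(Z, d) = 3² = 9)
W(R(-13, -13), f) + 3544 = 9 + 3544 = 3553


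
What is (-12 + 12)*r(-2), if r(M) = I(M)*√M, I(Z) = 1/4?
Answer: 0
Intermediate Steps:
I(Z) = ¼ (I(Z) = 1*(¼) = ¼)
r(M) = √M/4
(-12 + 12)*r(-2) = (-12 + 12)*(√(-2)/4) = 0*((I*√2)/4) = 0*(I*√2/4) = 0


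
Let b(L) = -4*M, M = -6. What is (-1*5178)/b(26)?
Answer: -863/4 ≈ -215.75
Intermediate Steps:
b(L) = 24 (b(L) = -4*(-6) = 24)
(-1*5178)/b(26) = -1*5178/24 = -5178*1/24 = -863/4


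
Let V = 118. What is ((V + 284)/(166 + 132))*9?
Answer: 1809/149 ≈ 12.141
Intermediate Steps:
((V + 284)/(166 + 132))*9 = ((118 + 284)/(166 + 132))*9 = (402/298)*9 = (402*(1/298))*9 = (201/149)*9 = 1809/149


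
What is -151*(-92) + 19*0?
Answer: 13892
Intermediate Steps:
-151*(-92) + 19*0 = 13892 + 0 = 13892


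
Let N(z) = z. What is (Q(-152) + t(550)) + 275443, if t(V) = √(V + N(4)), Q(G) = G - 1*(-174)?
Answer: 275465 + √554 ≈ 2.7549e+5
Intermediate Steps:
Q(G) = 174 + G (Q(G) = G + 174 = 174 + G)
t(V) = √(4 + V) (t(V) = √(V + 4) = √(4 + V))
(Q(-152) + t(550)) + 275443 = ((174 - 152) + √(4 + 550)) + 275443 = (22 + √554) + 275443 = 275465 + √554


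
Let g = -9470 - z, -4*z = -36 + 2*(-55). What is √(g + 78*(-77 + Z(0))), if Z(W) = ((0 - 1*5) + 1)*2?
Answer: I*√64546/2 ≈ 127.03*I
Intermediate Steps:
Z(W) = -8 (Z(W) = ((0 - 5) + 1)*2 = (-5 + 1)*2 = -4*2 = -8)
z = 73/2 (z = -(-36 + 2*(-55))/4 = -(-36 - 110)/4 = -¼*(-146) = 73/2 ≈ 36.500)
g = -19013/2 (g = -9470 - 1*73/2 = -9470 - 73/2 = -19013/2 ≈ -9506.5)
√(g + 78*(-77 + Z(0))) = √(-19013/2 + 78*(-77 - 8)) = √(-19013/2 + 78*(-85)) = √(-19013/2 - 6630) = √(-32273/2) = I*√64546/2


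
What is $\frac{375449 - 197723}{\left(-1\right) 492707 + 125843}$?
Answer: $- \frac{29621}{61144} \approx -0.48445$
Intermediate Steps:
$\frac{375449 - 197723}{\left(-1\right) 492707 + 125843} = \frac{177726}{-492707 + 125843} = \frac{177726}{-366864} = 177726 \left(- \frac{1}{366864}\right) = - \frac{29621}{61144}$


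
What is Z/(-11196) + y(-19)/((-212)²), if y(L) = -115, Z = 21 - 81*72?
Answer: 21656837/41932752 ≈ 0.51647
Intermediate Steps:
Z = -5811 (Z = 21 - 5832 = -5811)
Z/(-11196) + y(-19)/((-212)²) = -5811/(-11196) - 115/((-212)²) = -5811*(-1/11196) - 115/44944 = 1937/3732 - 115*1/44944 = 1937/3732 - 115/44944 = 21656837/41932752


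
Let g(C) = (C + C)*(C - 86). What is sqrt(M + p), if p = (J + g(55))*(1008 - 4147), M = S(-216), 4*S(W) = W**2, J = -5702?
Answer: 2*sqrt(7153558) ≈ 5349.2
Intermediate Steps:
g(C) = 2*C*(-86 + C) (g(C) = (2*C)*(-86 + C) = 2*C*(-86 + C))
S(W) = W**2/4
M = 11664 (M = (1/4)*(-216)**2 = (1/4)*46656 = 11664)
p = 28602568 (p = (-5702 + 2*55*(-86 + 55))*(1008 - 4147) = (-5702 + 2*55*(-31))*(-3139) = (-5702 - 3410)*(-3139) = -9112*(-3139) = 28602568)
sqrt(M + p) = sqrt(11664 + 28602568) = sqrt(28614232) = 2*sqrt(7153558)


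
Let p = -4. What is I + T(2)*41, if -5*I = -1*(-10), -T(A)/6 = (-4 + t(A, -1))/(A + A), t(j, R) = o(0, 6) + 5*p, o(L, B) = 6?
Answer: 1105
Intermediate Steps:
t(j, R) = -14 (t(j, R) = 6 + 5*(-4) = 6 - 20 = -14)
T(A) = 54/A (T(A) = -6*(-4 - 14)/(A + A) = -(-108)/(2*A) = -(-108)*1/(2*A) = -(-54)/A = 54/A)
I = -2 (I = -(-1)*(-10)/5 = -⅕*10 = -2)
I + T(2)*41 = -2 + (54/2)*41 = -2 + (54*(½))*41 = -2 + 27*41 = -2 + 1107 = 1105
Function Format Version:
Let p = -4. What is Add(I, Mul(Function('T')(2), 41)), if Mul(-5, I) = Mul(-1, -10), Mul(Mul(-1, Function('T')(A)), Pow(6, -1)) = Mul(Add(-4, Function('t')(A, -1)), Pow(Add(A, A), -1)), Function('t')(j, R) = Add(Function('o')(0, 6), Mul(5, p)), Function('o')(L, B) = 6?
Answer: 1105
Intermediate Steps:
Function('t')(j, R) = -14 (Function('t')(j, R) = Add(6, Mul(5, -4)) = Add(6, -20) = -14)
Function('T')(A) = Mul(54, Pow(A, -1)) (Function('T')(A) = Mul(-6, Mul(Add(-4, -14), Pow(Add(A, A), -1))) = Mul(-6, Mul(-18, Pow(Mul(2, A), -1))) = Mul(-6, Mul(-18, Mul(Rational(1, 2), Pow(A, -1)))) = Mul(-6, Mul(-9, Pow(A, -1))) = Mul(54, Pow(A, -1)))
I = -2 (I = Mul(Rational(-1, 5), Mul(-1, -10)) = Mul(Rational(-1, 5), 10) = -2)
Add(I, Mul(Function('T')(2), 41)) = Add(-2, Mul(Mul(54, Pow(2, -1)), 41)) = Add(-2, Mul(Mul(54, Rational(1, 2)), 41)) = Add(-2, Mul(27, 41)) = Add(-2, 1107) = 1105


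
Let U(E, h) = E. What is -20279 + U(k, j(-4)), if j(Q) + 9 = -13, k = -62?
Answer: -20341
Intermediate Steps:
j(Q) = -22 (j(Q) = -9 - 13 = -22)
-20279 + U(k, j(-4)) = -20279 - 62 = -20341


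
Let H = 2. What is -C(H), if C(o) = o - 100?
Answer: 98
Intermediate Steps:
C(o) = -100 + o
-C(H) = -(-100 + 2) = -1*(-98) = 98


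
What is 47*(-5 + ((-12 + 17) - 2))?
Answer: -94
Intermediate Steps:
47*(-5 + ((-12 + 17) - 2)) = 47*(-5 + (5 - 2)) = 47*(-5 + 3) = 47*(-2) = -94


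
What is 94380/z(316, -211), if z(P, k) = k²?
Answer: 94380/44521 ≈ 2.1199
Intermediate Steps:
94380/z(316, -211) = 94380/((-211)²) = 94380/44521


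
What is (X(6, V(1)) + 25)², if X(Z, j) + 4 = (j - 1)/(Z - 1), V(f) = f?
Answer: 441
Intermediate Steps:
X(Z, j) = -4 + (-1 + j)/(-1 + Z) (X(Z, j) = -4 + (j - 1)/(Z - 1) = -4 + (-1 + j)/(-1 + Z))
(X(6, V(1)) + 25)² = ((3 + 1 - 4*6)/(-1 + 6) + 25)² = ((3 + 1 - 24)/5 + 25)² = ((⅕)*(-20) + 25)² = (-4 + 25)² = 21² = 441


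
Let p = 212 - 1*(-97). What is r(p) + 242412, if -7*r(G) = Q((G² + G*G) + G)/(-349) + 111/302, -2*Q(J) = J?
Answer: 89409629586/368893 ≈ 2.4237e+5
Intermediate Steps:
Q(J) = -J/2
p = 309 (p = 212 + 97 = 309)
r(G) = -111/2114 - G²/2443 - G/4886 (r(G) = -(-((G² + G*G) + G)/2/(-349) + 111/302)/7 = -(-((G² + G²) + G)/2*(-1/349) + 111*(1/302))/7 = -(-(2*G² + G)/2*(-1/349) + 111/302)/7 = -(-(G + 2*G²)/2*(-1/349) + 111/302)/7 = -((-G² - G/2)*(-1/349) + 111/302)/7 = -((G²/349 + G/698) + 111/302)/7 = -(111/302 + G²/349 + G/698)/7 = -111/2114 - G²/2443 - G/4886)
r(p) + 242412 = (-111/2114 - 1/4886*309*(1 + 2*309)) + 242412 = (-111/2114 - 1/4886*309*(1 + 618)) + 242412 = (-111/2114 - 1/4886*309*619) + 242412 = (-111/2114 - 191271/4886) + 242412 = -14460330/368893 + 242412 = 89409629586/368893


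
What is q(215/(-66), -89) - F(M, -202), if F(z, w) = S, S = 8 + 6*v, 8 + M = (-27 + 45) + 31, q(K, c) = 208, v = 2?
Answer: 188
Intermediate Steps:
M = 41 (M = -8 + ((-27 + 45) + 31) = -8 + (18 + 31) = -8 + 49 = 41)
S = 20 (S = 8 + 6*2 = 8 + 12 = 20)
F(z, w) = 20
q(215/(-66), -89) - F(M, -202) = 208 - 1*20 = 208 - 20 = 188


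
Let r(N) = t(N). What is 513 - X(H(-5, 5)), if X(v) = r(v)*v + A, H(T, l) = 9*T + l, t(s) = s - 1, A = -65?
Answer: -1062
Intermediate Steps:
t(s) = -1 + s
H(T, l) = l + 9*T
r(N) = -1 + N
X(v) = -65 + v*(-1 + v) (X(v) = (-1 + v)*v - 65 = v*(-1 + v) - 65 = -65 + v*(-1 + v))
513 - X(H(-5, 5)) = 513 - (-65 + (5 + 9*(-5))*(-1 + (5 + 9*(-5)))) = 513 - (-65 + (5 - 45)*(-1 + (5 - 45))) = 513 - (-65 - 40*(-1 - 40)) = 513 - (-65 - 40*(-41)) = 513 - (-65 + 1640) = 513 - 1*1575 = 513 - 1575 = -1062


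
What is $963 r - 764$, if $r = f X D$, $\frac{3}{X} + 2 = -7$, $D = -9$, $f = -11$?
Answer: $-32543$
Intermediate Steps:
$X = - \frac{1}{3}$ ($X = \frac{3}{-2 - 7} = \frac{3}{-9} = 3 \left(- \frac{1}{9}\right) = - \frac{1}{3} \approx -0.33333$)
$r = -33$ ($r = \left(-11\right) \left(- \frac{1}{3}\right) \left(-9\right) = \frac{11}{3} \left(-9\right) = -33$)
$963 r - 764 = 963 \left(-33\right) - 764 = -31779 - 764 = -32543$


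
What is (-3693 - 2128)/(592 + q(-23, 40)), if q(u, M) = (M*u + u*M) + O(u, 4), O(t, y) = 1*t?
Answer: 5821/1271 ≈ 4.5799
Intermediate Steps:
O(t, y) = t
q(u, M) = u + 2*M*u (q(u, M) = (M*u + u*M) + u = (M*u + M*u) + u = 2*M*u + u = u + 2*M*u)
(-3693 - 2128)/(592 + q(-23, 40)) = (-3693 - 2128)/(592 - 23*(1 + 2*40)) = -5821/(592 - 23*(1 + 80)) = -5821/(592 - 23*81) = -5821/(592 - 1863) = -5821/(-1271) = -5821*(-1/1271) = 5821/1271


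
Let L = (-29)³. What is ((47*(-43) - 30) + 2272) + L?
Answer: -24168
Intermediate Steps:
L = -24389
((47*(-43) - 30) + 2272) + L = ((47*(-43) - 30) + 2272) - 24389 = ((-2021 - 30) + 2272) - 24389 = (-2051 + 2272) - 24389 = 221 - 24389 = -24168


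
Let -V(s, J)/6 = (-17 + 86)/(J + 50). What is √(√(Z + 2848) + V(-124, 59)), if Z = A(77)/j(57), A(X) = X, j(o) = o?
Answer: √(-146614374 + 677217*√9257541)/6213 ≈ 7.0414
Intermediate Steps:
V(s, J) = -414/(50 + J) (V(s, J) = -6*(-17 + 86)/(J + 50) = -414/(50 + J))
Z = 77/57 ≈ 1.3509
√(√(Z + 2848) + V(-124, 59)) = √(√(77/57 + 2848) - 414/(50 + 59)) = √(√(162413/57) - 414/109) = √(√9257541/57 - 414*1/109) = √(√9257541/57 - 414/109) = √(-414/109 + √9257541/57)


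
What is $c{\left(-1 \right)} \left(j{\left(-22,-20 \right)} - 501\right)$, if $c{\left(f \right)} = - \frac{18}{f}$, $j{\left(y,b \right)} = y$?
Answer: $-9414$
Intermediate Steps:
$c{\left(-1 \right)} \left(j{\left(-22,-20 \right)} - 501\right) = - \frac{18}{-1} \left(-22 - 501\right) = \left(-18\right) \left(-1\right) \left(-523\right) = 18 \left(-523\right) = -9414$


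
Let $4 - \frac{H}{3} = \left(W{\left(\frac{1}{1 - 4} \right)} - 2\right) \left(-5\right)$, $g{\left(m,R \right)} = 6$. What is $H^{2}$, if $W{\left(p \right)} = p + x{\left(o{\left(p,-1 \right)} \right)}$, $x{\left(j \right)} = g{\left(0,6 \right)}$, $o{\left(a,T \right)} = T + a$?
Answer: $4489$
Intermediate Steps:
$x{\left(j \right)} = 6$
$W{\left(p \right)} = 6 + p$ ($W{\left(p \right)} = p + 6 = 6 + p$)
$H = 67$ ($H = 12 - 3 \left(\left(6 + \frac{1}{1 - 4}\right) - 2\right) \left(-5\right) = 12 - 3 \left(\left(6 + \frac{1}{-3}\right) - 2\right) \left(-5\right) = 12 - 3 \left(\left(6 - \frac{1}{3}\right) - 2\right) \left(-5\right) = 12 - 3 \left(\frac{17}{3} - 2\right) \left(-5\right) = 12 - 3 \cdot \frac{11}{3} \left(-5\right) = 12 - -55 = 12 + 55 = 67$)
$H^{2} = 67^{2} = 4489$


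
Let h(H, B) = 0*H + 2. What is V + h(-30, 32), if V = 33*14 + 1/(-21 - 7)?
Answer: 12991/28 ≈ 463.96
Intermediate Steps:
h(H, B) = 2 (h(H, B) = 0 + 2 = 2)
V = 12935/28 (V = 462 + 1/(-28) = 462 - 1/28 = 12935/28 ≈ 461.96)
V + h(-30, 32) = 12935/28 + 2 = 12991/28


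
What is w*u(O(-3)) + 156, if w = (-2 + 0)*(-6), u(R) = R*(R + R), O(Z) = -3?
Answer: 372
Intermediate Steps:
u(R) = 2*R² (u(R) = R*(2*R) = 2*R²)
w = 12 (w = -2*(-6) = 12)
w*u(O(-3)) + 156 = 12*(2*(-3)²) + 156 = 12*(2*9) + 156 = 12*18 + 156 = 216 + 156 = 372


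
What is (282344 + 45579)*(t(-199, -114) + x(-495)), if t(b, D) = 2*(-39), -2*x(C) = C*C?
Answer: -80400489063/2 ≈ -4.0200e+10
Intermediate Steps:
x(C) = -C²/2 (x(C) = -C*C/2 = -C²/2)
t(b, D) = -78
(282344 + 45579)*(t(-199, -114) + x(-495)) = (282344 + 45579)*(-78 - ½*(-495)²) = 327923*(-78 - ½*245025) = 327923*(-78 - 245025/2) = 327923*(-245181/2) = -80400489063/2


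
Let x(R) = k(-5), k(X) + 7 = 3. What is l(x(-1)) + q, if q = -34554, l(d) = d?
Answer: -34558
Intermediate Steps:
k(X) = -4 (k(X) = -7 + 3 = -4)
x(R) = -4
l(x(-1)) + q = -4 - 34554 = -34558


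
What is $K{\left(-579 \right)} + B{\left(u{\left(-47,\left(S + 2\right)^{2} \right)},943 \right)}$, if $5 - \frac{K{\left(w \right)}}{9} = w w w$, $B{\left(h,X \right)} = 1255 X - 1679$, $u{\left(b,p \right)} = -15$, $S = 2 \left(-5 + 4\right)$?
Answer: $1748122682$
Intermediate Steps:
$S = -2$ ($S = 2 \left(-1\right) = -2$)
$B{\left(h,X \right)} = -1679 + 1255 X$
$K{\left(w \right)} = 45 - 9 w^{3}$ ($K{\left(w \right)} = 45 - 9 w w w = 45 - 9 w^{2} w = 45 - 9 w^{3}$)
$K{\left(-579 \right)} + B{\left(u{\left(-47,\left(S + 2\right)^{2} \right)},943 \right)} = \left(45 - 9 \left(-579\right)^{3}\right) + \left(-1679 + 1255 \cdot 943\right) = \left(45 - -1746940851\right) + \left(-1679 + 1183465\right) = \left(45 + 1746940851\right) + 1181786 = 1746940896 + 1181786 = 1748122682$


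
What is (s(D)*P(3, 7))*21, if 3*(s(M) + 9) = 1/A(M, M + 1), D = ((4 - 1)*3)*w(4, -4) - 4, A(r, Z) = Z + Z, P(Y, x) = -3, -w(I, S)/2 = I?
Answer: 28357/50 ≈ 567.14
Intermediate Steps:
w(I, S) = -2*I
A(r, Z) = 2*Z
D = -76 (D = ((4 - 1)*3)*(-2*4) - 4 = (3*3)*(-8) - 4 = 9*(-8) - 4 = -72 - 4 = -76)
s(M) = -9 + 1/(3*(2 + 2*M)) (s(M) = -9 + 1/(3*((2*(M + 1)))) = -9 + 1/(3*((2*(1 + M)))) = -9 + 1/(3*(2 + 2*M)))
(s(D)*P(3, 7))*21 = (((-53 - 54*(-76))/(6*(1 - 76)))*(-3))*21 = (((1/6)*(-53 + 4104)/(-75))*(-3))*21 = (((1/6)*(-1/75)*4051)*(-3))*21 = -4051/450*(-3)*21 = (4051/150)*21 = 28357/50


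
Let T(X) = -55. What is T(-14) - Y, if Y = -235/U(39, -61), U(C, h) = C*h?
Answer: -131080/2379 ≈ -55.099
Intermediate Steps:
Y = 235/2379 (Y = -235/(39*(-61)) = -235/(-2379) = -235*(-1/2379) = 235/2379 ≈ 0.098781)
T(-14) - Y = -55 - 1*235/2379 = -55 - 235/2379 = -131080/2379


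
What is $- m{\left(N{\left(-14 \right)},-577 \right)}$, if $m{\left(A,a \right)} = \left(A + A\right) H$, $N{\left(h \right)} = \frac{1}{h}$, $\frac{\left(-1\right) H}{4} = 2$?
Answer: $- \frac{8}{7} \approx -1.1429$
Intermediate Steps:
$H = -8$ ($H = \left(-4\right) 2 = -8$)
$m{\left(A,a \right)} = - 16 A$ ($m{\left(A,a \right)} = \left(A + A\right) \left(-8\right) = 2 A \left(-8\right) = - 16 A$)
$- m{\left(N{\left(-14 \right)},-577 \right)} = - \frac{-16}{-14} = - \frac{\left(-16\right) \left(-1\right)}{14} = \left(-1\right) \frac{8}{7} = - \frac{8}{7}$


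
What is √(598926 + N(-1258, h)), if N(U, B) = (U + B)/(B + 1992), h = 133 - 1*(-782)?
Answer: √562368045097/969 ≈ 773.90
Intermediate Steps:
h = 915 (h = 133 + 782 = 915)
N(U, B) = (B + U)/(1992 + B)
√(598926 + N(-1258, h)) = √(598926 + (915 - 1258)/(1992 + 915)) = √(598926 - 343/2907) = √(1741077539/2907) = √562368045097/969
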